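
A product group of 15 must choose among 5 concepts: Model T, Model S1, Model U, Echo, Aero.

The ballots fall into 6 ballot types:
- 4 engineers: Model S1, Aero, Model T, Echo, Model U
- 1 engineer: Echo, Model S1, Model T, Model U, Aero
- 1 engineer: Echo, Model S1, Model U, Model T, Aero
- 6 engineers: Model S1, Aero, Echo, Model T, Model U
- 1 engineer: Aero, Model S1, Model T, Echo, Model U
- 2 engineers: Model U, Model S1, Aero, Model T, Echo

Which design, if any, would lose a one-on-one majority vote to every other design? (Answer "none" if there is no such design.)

Model U

Pairwise majorities:
Model T vs Model S1: 0 to 15, Model S1.
Model T vs Model U: Model T, 12–3.
Model T–Echo: Echo 8–7.
Model T vs Aero: 2 to 13, Aero.
Model S1 vs Model U: 4+1+1+6+1 = 13 for Model S1, 2 for Model U — Model S1 by 13–2.
Model S1 vs Echo: 4+6+1+2 = 13 for Model S1, 2 for Echo — Model S1 by 13–2.
Model S1 vs Aero: Model S1 preferred on 4+1+1+6+2 = 14 ballots; Model S1 wins 14–1.
Model U vs Echo: Echo, 13–2.
Model U vs Aero: Aero wins 11–4.
Echo vs Aero: 1+1 = 2 for Echo, 13 for Aero — Aero by 13–2.
Only Model U has no wins; Model U is the Condorcet loser.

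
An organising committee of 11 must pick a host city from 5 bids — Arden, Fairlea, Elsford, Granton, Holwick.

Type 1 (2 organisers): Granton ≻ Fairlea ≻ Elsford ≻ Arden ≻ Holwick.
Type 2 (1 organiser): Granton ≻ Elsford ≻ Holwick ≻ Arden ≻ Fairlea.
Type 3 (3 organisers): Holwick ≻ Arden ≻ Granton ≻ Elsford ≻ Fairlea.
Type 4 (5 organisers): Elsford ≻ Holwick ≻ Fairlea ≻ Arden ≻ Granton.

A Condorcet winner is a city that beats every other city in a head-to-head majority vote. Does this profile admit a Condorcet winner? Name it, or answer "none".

none

Check each pair by majority over 11 ballots:
Arden vs Fairlea: 1+3 = 4 for Arden, 7 for Fairlea — Fairlea by 7–4.
Arden vs Elsford: Arden preferred on 3 ballots; Elsford wins 8–3.
Arden vs Granton: Arden is ranked higher on 3+5 = 8 ballots, Granton on 3. Arden wins 8–3.
Arden vs Holwick: Arden preferred on 2 ballots; Holwick wins 9–2.
Fairlea vs Elsford: Fairlea is ranked higher on 2 ballots, Elsford on 9. Elsford wins 9–2.
Fairlea vs Granton: Fairlea preferred on 5 ballots; Granton wins 6–5.
Fairlea vs Holwick: 2 to 9, Holwick.
Elsford vs Granton: 5 to 6, Granton.
Elsford vs Holwick: Elsford preferred on 2+1+5 = 8 ballots; Elsford wins 8–3.
Granton vs Holwick: Granton preferred on 2+1 = 3 ballots; Holwick wins 8–3.
No city is unbeaten: Arden loses to Fairlea; Fairlea loses to Elsford; Elsford loses to Granton; Granton loses to Arden; Holwick loses to Elsford. In particular Arden > Granton > Fairlea > Arden is a majority cycle — no Condorcet winner exists.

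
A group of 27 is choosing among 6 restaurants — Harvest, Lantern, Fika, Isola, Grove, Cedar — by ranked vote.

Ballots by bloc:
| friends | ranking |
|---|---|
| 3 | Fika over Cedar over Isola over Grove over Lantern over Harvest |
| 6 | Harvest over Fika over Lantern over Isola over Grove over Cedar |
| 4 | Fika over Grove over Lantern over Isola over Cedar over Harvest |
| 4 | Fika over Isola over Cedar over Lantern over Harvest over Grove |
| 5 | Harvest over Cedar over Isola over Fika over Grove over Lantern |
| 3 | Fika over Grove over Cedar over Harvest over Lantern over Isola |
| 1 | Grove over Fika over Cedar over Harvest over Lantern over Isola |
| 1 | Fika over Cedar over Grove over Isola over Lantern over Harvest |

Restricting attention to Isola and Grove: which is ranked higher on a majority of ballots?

Ballots ranking Isola above Grove: 3 + 6 + 4 + 5 = 18.
Ballots ranking Grove above Isola: 27 − 18 = 9.
Isola wins the head-to-head 18–9.

Isola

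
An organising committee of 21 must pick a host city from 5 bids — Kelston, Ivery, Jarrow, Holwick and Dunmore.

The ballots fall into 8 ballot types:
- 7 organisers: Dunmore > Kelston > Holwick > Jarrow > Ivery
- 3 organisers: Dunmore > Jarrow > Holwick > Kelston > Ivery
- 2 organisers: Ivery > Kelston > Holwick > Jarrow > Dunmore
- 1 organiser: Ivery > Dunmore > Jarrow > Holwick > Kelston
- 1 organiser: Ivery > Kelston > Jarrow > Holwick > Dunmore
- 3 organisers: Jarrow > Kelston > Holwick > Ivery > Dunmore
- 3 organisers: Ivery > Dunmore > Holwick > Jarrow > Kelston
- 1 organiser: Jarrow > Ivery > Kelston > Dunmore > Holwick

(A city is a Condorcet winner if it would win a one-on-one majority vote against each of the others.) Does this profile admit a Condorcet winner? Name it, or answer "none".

Check each pair by majority over 21 ballots:
Kelston vs Ivery: Kelston, 13–8.
Kelston vs Jarrow: Jarrow, 11–10.
Kelston vs Holwick: Kelston wins 14–7.
Kelston–Dunmore: Dunmore 14–7.
Ivery vs Jarrow: Jarrow, 14–7.
Ivery vs Holwick: Holwick, 13–8.
Ivery–Dunmore: Ivery 11–10.
Jarrow vs Holwick: Holwick wins 12–9.
Jarrow–Dunmore: Dunmore 14–7.
Holwick vs Dunmore: Dunmore, 15–6.
Every city loses at least once (Kelston loses to Jarrow; Ivery loses to Kelston; Jarrow loses to Holwick; Holwick loses to Kelston; Dunmore loses to Ivery). The majority relation contains the cycle Kelston → Ivery → Dunmore → Kelston, so there is no Condorcet winner.

none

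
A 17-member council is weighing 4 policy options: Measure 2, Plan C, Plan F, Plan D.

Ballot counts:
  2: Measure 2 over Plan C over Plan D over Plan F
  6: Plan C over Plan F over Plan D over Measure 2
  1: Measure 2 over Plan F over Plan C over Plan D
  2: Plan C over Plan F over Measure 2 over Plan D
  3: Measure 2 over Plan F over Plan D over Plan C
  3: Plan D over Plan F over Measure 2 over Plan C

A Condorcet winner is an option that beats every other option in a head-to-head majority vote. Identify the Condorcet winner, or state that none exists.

Head-to-head results (17 council members):
Measure 2–Plan C: Measure 2 9–8.
Measure 2 vs Plan F: Plan F wins 11–6.
Measure 2 vs Plan D: Plan D, 9–8.
Plan C vs Plan F: Plan C, 10–7.
Plan C–Plan D: Plan C 11–6.
Plan F vs Plan D: Plan F, 12–5.
Every option loses at least once (Measure 2 loses to Plan F; Plan C loses to Measure 2; Plan F loses to Plan C; Plan D loses to Plan C). The majority relation contains the cycle Measure 2 beats Plan C beats Plan F beats Measure 2, so there is no Condorcet winner.

none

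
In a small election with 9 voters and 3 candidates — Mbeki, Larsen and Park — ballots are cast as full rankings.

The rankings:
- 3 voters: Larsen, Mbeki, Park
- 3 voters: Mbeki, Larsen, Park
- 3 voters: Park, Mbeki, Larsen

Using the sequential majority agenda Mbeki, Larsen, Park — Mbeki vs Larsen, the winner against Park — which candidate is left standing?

Mbeki

Round 1: Mbeki vs Larsen — 6–3, Mbeki advances.
Round 2: Mbeki vs Park — 6–3, Mbeki advances.
Mbeki survives the agenda.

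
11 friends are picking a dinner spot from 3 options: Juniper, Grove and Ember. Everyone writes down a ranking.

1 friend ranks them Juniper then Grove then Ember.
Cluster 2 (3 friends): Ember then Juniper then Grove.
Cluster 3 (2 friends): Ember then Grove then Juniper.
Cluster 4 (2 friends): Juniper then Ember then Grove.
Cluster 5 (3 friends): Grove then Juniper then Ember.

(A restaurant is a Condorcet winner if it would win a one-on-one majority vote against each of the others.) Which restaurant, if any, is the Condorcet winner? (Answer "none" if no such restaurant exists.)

Pairwise majorities:
Juniper–Grove: Juniper 6–5.
Juniper–Ember: Juniper 6–5.
Grove vs Ember: Ember, 7–4.
Juniper defeats every rival head-to-head and is the Condorcet winner.

Juniper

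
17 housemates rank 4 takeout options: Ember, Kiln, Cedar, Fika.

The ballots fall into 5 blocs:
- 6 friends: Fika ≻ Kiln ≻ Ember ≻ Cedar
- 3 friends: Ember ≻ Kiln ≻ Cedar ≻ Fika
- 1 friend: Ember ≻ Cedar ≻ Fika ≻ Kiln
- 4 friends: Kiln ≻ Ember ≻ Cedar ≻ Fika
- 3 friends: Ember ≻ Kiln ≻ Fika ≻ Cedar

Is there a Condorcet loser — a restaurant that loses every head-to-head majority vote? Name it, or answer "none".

Cedar

Head-to-head results (17 friends):
Ember vs Kiln: 7 to 10, Kiln.
Ember vs Cedar: 6+3+1+4+3 = 17 for Ember, 0 for Cedar — Ember by 17–0.
Ember vs Fika: Ember is ranked higher on 3+1+4+3 = 11 ballots, Fika on 6. Ember wins 11–6.
Kiln vs Cedar: Kiln, 16–1.
Kiln vs Fika: Kiln, 10–7.
Cedar–Fika: Fika 9–8.
Only Cedar has no wins; Cedar is the Condorcet loser.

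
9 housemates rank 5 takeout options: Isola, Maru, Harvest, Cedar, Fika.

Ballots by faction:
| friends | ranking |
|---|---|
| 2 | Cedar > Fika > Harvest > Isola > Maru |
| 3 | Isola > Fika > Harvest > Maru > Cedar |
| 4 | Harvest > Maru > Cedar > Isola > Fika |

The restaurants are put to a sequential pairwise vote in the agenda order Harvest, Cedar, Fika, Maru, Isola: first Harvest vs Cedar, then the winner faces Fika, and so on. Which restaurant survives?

Round 1: Harvest vs Cedar — 7–2, Harvest advances.
Round 2: Harvest vs Fika — 4–5, Fika advances.
Round 3: Fika vs Maru — 5–4, Fika advances.
Round 4: Fika vs Isola — 2–7, Isola advances.
The agenda winner is Isola.

Isola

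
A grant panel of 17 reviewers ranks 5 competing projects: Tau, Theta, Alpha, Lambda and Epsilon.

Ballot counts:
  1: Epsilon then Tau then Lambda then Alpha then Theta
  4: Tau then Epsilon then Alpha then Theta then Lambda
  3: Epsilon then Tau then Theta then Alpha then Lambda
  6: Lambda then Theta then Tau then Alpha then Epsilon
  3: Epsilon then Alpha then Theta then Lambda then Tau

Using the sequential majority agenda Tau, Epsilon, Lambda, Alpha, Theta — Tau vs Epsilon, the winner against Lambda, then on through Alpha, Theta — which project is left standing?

Round 1: Tau vs Epsilon — 10–7, Tau advances.
Round 2: Tau vs Lambda — 8–9, Lambda advances.
Round 3: Lambda vs Alpha — 7–10, Alpha advances.
Round 4: Alpha vs Theta — 8–9, Theta advances.
Theta survives the agenda.

Theta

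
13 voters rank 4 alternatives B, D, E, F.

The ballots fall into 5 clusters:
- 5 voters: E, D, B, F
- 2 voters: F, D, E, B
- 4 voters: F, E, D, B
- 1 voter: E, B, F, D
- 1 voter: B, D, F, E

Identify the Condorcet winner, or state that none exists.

none

Check each pair by majority over 13 ballots:
B vs D: 1+1 = 2 for B, 11 for D — D by 11–2.
B vs E: 1 for B, 12 for E — E by 12–1.
B vs F: B preferred on 5+1+1 = 7 ballots; B wins 7–6.
D vs E: D preferred on 2+1 = 3 ballots; E wins 10–3.
D vs F: D is ranked higher on 5+1 = 6 ballots, F on 7. F wins 7–6.
E vs F: 5+1 = 6 for E, 7 for F — F by 7–6.
No alternative is unbeaten: B loses to D; D loses to E; E loses to F; F loses to B. In particular B → F → D → B is a majority cycle — no Condorcet winner exists.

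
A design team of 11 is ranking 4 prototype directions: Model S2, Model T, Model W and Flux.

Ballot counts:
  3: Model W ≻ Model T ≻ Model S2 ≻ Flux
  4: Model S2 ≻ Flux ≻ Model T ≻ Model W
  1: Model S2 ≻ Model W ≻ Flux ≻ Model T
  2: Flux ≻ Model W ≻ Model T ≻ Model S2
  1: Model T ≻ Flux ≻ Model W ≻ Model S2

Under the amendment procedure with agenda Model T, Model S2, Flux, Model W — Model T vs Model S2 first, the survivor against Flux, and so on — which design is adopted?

Round 1: Model T vs Model S2 — 6–5, Model T advances.
Round 2: Model T vs Flux — 4–7, Flux advances.
Round 3: Flux vs Model W — 7–4, Flux advances.
Flux survives the agenda.

Flux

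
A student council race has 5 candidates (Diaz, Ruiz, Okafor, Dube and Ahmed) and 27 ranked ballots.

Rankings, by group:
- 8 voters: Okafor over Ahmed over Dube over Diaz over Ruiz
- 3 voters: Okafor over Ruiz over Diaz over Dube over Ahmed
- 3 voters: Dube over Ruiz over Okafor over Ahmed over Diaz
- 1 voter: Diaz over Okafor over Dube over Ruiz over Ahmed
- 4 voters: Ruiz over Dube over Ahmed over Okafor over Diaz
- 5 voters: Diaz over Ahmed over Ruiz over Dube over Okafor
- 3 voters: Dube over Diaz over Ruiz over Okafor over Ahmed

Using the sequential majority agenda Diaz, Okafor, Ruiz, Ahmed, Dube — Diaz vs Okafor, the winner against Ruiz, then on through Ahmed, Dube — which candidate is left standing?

Round 1: Diaz vs Okafor — 9–18, Okafor advances.
Round 2: Okafor vs Ruiz — 12–15, Ruiz advances.
Round 3: Ruiz vs Ahmed — 14–13, Ruiz advances.
Round 4: Ruiz vs Dube — 12–15, Dube advances.
Dube survives the agenda.

Dube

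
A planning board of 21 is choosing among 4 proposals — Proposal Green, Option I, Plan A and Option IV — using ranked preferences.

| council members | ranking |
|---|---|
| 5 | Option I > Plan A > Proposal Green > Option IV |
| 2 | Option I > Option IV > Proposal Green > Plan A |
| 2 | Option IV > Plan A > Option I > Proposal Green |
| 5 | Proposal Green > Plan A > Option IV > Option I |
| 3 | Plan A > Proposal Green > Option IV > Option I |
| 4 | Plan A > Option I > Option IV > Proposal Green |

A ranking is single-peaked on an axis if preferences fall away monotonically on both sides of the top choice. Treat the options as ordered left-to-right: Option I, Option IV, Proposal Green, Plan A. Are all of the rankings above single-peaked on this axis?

no

Axis positions: Option I=1, Option IV=2, Proposal Green=3, Plan A=4.
Ballot type 1: ranking walks positions 1-4-3-2; Plan A is ranked above Option IV even though Option IV lies between Plan A and the peak Option I on the axis — preferences dip and rise again. Not single-peaked.
Ballot type 2 (peak Option I at position 1): ranking walks positions 1-2-3-4, expanding outward from the peak — single-peaked.
Ballot type 3: ranking walks positions 2-4-1-3; Plan A is ranked above Proposal Green even though Proposal Green lies between Plan A and the peak Option IV on the axis — preferences dip and rise again. Not single-peaked.
Ballot type 4 (peak Proposal Green at position 3): ranking walks positions 3-4-2-1, expanding outward from the peak — single-peaked.
Ballot type 5 (peak Plan A at position 4): ranking walks positions 4-3-2-1, expanding outward from the peak — single-peaked.
Ballot type 6: ranking walks positions 4-1-2-3; Option I is ranked above Proposal Green even though Proposal Green lies between Option I and the peak Plan A on the axis — preferences dip and rise again. Not single-peaked.
Ballot type 1 violates single-peakedness, so the profile is not single-peaked on this axis.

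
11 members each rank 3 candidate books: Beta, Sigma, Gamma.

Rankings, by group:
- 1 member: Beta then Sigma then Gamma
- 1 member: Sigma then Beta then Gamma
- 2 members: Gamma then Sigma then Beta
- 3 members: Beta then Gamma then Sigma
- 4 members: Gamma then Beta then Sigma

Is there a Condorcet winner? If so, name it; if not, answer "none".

Check each pair by majority over 11 ballots:
Beta vs Sigma: 1+3+4 = 8 for Beta, 3 for Sigma — Beta by 8–3.
Beta vs Gamma: 1+1+3 = 5 for Beta, 6 for Gamma — Gamma by 6–5.
Sigma vs Gamma: Sigma preferred on 1+1 = 2 ballots; Gamma wins 9–2.
Gamma defeats every rival head-to-head and is the Condorcet winner.

Gamma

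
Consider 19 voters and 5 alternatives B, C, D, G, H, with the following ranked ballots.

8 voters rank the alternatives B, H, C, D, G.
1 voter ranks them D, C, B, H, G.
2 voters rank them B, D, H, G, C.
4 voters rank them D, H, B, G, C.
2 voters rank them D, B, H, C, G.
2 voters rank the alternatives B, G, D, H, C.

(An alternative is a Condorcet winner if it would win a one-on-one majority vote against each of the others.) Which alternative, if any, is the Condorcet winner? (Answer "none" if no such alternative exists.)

Pairwise majorities:
B vs C: 18 to 1, B.
B vs D: B, 12–7.
B vs G: B wins 19–0.
B vs H: B wins 15–4.
C vs D: 8 for C, 11 for D — D by 11–8.
C–G: C 11–8.
C vs H: C preferred on 1 ballot; H wins 18–1.
D vs G: D wins 17–2.
D vs H: 1+2+4+2+2 = 11 for D, 8 for H — D by 11–8.
G vs H: G preferred on 2 ballots; H wins 17–2.
B beats each of C, D, G, H — B is the Condorcet winner.

B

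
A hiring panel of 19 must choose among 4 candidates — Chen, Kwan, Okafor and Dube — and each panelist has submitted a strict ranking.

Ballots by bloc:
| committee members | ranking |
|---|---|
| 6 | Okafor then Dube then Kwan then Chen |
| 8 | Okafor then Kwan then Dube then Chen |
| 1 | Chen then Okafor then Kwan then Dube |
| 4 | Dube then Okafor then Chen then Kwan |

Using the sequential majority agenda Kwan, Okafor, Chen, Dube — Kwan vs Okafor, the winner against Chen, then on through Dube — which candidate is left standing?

Okafor

Round 1: Kwan vs Okafor — 0–19, Okafor advances.
Round 2: Okafor vs Chen — 18–1, Okafor advances.
Round 3: Okafor vs Dube — 15–4, Okafor advances.
The agenda winner is Okafor.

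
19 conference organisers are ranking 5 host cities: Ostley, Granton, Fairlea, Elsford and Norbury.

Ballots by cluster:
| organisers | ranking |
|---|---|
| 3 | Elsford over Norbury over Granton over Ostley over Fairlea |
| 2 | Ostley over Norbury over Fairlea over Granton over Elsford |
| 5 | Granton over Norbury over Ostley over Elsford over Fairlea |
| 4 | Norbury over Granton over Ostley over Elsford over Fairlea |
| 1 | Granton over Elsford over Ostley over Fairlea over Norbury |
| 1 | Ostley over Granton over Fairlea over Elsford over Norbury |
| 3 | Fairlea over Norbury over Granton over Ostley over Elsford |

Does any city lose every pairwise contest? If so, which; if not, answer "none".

Pairwise majorities:
Ostley vs Granton: Granton, 16–3.
Ostley vs Fairlea: Ostley wins 16–3.
Ostley vs Elsford: Ostley, 15–4.
Ostley vs Norbury: Ostley preferred on 2+1+1 = 4 ballots; Norbury wins 15–4.
Granton vs Fairlea: Granton, 14–5.
Granton vs Elsford: 16 to 3, Granton.
Granton vs Norbury: Norbury, 12–7.
Fairlea vs Elsford: Fairlea preferred on 2+1+3 = 6 ballots; Elsford wins 13–6.
Fairlea vs Norbury: Norbury, 14–5.
Elsford–Norbury: Norbury 14–5.
Fairlea loses to every other city — it is the Condorcet loser.

Fairlea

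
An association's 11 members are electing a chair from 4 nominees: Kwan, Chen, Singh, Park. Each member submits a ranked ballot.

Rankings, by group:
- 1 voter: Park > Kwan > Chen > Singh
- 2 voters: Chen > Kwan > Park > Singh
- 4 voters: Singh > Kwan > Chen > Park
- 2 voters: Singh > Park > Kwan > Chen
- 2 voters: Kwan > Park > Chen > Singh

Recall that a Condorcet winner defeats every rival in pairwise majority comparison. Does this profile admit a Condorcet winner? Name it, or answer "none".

Head-to-head results (11 voters):
Kwan–Chen: Kwan 9–2.
Kwan–Singh: Singh 6–5.
Kwan vs Park: Kwan preferred on 2+4+2 = 8 ballots; Kwan wins 8–3.
Chen vs Singh: 1+2+2 = 5 for Chen, 6 for Singh — Singh by 6–5.
Chen–Park: Chen 6–5.
Singh vs Park: 6 to 5, Singh.
Singh defeats every rival head-to-head and is the Condorcet winner.

Singh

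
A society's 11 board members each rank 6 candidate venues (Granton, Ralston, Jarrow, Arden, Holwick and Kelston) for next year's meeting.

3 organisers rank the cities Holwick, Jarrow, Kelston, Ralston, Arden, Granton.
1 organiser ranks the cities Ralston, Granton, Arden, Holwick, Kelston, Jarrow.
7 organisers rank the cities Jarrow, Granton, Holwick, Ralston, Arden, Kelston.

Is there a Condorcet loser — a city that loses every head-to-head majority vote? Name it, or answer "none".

Kelston

Pairwise majorities:
Granton vs Ralston: 7 to 4, Granton.
Granton vs Jarrow: Jarrow, 10–1.
Granton vs Arden: 8 to 3, Granton.
Granton–Holwick: Granton 8–3.
Granton vs Kelston: 1+7 = 8 for Granton, 3 for Kelston — Granton by 8–3.
Ralston vs Jarrow: Jarrow, 10–1.
Ralston vs Arden: Ralston preferred on 3+1+7 = 11 ballots; Ralston wins 11–0.
Ralston–Holwick: Holwick 10–1.
Ralston vs Kelston: Ralston preferred on 1+7 = 8 ballots; Ralston wins 8–3.
Jarrow vs Arden: Jarrow wins 10–1.
Jarrow vs Holwick: Jarrow wins 7–4.
Jarrow vs Kelston: 10 to 1, Jarrow.
Arden vs Holwick: Holwick wins 10–1.
Arden vs Kelston: Arden, 8–3.
Holwick vs Kelston: Holwick is ranked higher on 3+1+7 = 11 ballots, Kelston on 0. Holwick wins 11–0.
Kelston loses to every other city — it is the Condorcet loser.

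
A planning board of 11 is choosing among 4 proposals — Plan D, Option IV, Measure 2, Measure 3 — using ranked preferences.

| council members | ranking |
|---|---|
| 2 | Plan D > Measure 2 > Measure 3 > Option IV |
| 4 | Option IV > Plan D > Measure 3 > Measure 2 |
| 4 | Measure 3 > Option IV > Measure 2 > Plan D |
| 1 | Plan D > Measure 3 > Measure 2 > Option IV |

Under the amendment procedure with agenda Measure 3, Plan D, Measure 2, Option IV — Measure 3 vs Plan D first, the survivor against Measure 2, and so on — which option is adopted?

Option IV

Round 1: Measure 3 vs Plan D — 4–7, Plan D advances.
Round 2: Plan D vs Measure 2 — 7–4, Plan D advances.
Round 3: Plan D vs Option IV — 3–8, Option IV advances.
The agenda winner is Option IV.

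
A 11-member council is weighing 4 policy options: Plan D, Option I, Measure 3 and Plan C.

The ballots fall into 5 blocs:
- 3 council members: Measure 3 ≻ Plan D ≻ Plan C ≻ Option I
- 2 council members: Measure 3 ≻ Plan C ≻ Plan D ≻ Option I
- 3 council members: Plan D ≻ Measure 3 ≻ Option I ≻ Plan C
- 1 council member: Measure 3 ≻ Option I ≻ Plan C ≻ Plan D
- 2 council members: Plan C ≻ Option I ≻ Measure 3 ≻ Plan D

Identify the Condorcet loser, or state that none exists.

Head-to-head results (11 council members):
Plan D vs Option I: Plan D preferred on 3+2+3 = 8 ballots; Plan D wins 8–3.
Plan D–Measure 3: Measure 3 8–3.
Plan D vs Plan C: Plan D, 6–5.
Option I vs Measure 3: Option I is ranked higher on 2 ballots, Measure 3 on 9. Measure 3 wins 9–2.
Option I vs Plan C: Plan C, 7–4.
Measure 3 vs Plan C: 3+2+3+1 = 9 for Measure 3, 2 for Plan C — Measure 3 by 9–2.
Option I is beaten in every head-to-head and is the Condorcet loser.

Option I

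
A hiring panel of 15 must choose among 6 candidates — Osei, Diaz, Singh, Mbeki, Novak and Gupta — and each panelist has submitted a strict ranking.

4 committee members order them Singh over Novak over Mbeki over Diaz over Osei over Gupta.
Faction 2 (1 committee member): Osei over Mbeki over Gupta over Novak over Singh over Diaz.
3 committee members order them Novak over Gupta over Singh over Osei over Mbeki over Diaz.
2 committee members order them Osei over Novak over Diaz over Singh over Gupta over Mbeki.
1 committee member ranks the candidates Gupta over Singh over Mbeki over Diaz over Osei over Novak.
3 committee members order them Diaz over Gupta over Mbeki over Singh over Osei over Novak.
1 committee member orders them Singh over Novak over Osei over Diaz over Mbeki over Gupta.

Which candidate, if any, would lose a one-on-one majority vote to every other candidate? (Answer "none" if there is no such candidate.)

Pairwise majorities:
Osei vs Diaz: Diaz wins 8–7.
Osei vs Singh: Osei preferred on 1+2 = 3 ballots; Singh wins 12–3.
Osei–Mbeki: Mbeki 8–7.
Osei–Novak: Novak 8–7.
Osei–Gupta: Osei 8–7.
Diaz vs Singh: Singh wins 10–5.
Diaz–Mbeki: Mbeki 9–6.
Diaz–Novak: Novak 11–4.
Diaz vs Gupta: Diaz wins 10–5.
Singh–Mbeki: Singh 11–4.
Singh–Novak: Singh 9–6.
Singh vs Gupta: Gupta, 8–7.
Mbeki–Novak: Novak 10–5.
Mbeki vs Gupta: Gupta, 9–6.
Novak vs Gupta: Novak, 10–5.
No candidate is winless: Osei beats Gupta; Diaz beats Osei; Singh beats Osei; Mbeki beats Osei; Novak beats Osei; Gupta beats Singh. There is no Condorcet loser.

none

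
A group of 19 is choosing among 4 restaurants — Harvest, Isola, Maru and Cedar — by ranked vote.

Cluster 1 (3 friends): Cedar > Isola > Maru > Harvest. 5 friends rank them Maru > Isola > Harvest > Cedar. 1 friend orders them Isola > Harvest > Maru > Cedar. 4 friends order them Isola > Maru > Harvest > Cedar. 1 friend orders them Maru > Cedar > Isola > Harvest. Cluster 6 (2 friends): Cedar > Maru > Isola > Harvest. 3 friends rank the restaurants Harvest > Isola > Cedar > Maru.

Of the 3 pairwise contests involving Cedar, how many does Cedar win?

0

Cedar against each rival (19 friends):
Cedar vs Harvest: Cedar is ranked higher on 3+1+2 = 6 ballots, Harvest on 13. Harvest wins 13–6.
Cedar vs Isola: Cedar preferred on 3+1+2 = 6 ballots; Isola wins 13–6.
Cedar vs Maru: 3+2+3 = 8 for Cedar, 11 for Maru — Maru by 11–8.
Cedar beats no one; loses to Harvest, Isola, Maru — 0 pairwise wins.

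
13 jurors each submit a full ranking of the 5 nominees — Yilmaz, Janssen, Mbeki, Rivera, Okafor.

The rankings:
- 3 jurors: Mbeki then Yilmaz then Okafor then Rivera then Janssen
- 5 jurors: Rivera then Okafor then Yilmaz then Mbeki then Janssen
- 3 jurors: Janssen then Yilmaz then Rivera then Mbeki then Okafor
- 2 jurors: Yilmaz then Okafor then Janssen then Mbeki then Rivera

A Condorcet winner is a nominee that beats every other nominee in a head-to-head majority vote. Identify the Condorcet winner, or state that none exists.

Head-to-head results (13 jurors):
Yilmaz vs Janssen: Yilmaz, 10–3.
Yilmaz vs Mbeki: Yilmaz, 10–3.
Yilmaz–Rivera: Yilmaz 8–5.
Yilmaz vs Okafor: Yilmaz preferred on 3+3+2 = 8 ballots; Yilmaz wins 8–5.
Janssen vs Mbeki: Janssen is ranked higher on 3+2 = 5 ballots, Mbeki on 8. Mbeki wins 8–5.
Janssen vs Rivera: Janssen is ranked higher on 3+2 = 5 ballots, Rivera on 8. Rivera wins 8–5.
Janssen vs Okafor: Okafor, 10–3.
Mbeki vs Rivera: Mbeki preferred on 3+2 = 5 ballots; Rivera wins 8–5.
Mbeki vs Okafor: 6 to 7, Okafor.
Rivera vs Okafor: 5+3 = 8 for Rivera, 5 for Okafor — Rivera by 8–5.
Yilmaz wins every pairwise contest, so Yilmaz is the Condorcet winner.

Yilmaz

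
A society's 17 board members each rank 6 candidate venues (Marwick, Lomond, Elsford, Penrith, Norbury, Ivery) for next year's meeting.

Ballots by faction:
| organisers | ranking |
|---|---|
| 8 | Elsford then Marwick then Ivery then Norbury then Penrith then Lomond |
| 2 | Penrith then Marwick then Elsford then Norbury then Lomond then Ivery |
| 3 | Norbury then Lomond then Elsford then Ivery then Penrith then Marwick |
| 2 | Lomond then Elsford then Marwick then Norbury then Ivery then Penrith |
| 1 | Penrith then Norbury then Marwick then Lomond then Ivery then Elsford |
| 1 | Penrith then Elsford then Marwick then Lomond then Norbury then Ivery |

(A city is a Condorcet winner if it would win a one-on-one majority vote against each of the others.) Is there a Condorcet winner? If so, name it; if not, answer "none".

Elsford

Check each pair by majority over 17 ballots:
Marwick vs Lomond: Marwick wins 12–5.
Marwick vs Elsford: Elsford, 14–3.
Marwick vs Penrith: Marwick wins 10–7.
Marwick vs Norbury: Marwick, 13–4.
Marwick vs Ivery: Marwick, 14–3.
Lomond vs Elsford: Elsford wins 11–6.
Lomond vs Penrith: Penrith, 12–5.
Lomond vs Norbury: Norbury, 14–3.
Lomond–Ivery: Lomond 9–8.
Elsford vs Penrith: Elsford wins 13–4.
Elsford vs Norbury: Elsford wins 13–4.
Elsford–Ivery: Elsford 16–1.
Penrith vs Norbury: Norbury wins 13–4.
Penrith vs Ivery: Ivery wins 13–4.
Norbury vs Ivery: Norbury, 9–8.
Elsford beats each of Marwick, Lomond, Penrith, Norbury, Ivery — Elsford is the Condorcet winner.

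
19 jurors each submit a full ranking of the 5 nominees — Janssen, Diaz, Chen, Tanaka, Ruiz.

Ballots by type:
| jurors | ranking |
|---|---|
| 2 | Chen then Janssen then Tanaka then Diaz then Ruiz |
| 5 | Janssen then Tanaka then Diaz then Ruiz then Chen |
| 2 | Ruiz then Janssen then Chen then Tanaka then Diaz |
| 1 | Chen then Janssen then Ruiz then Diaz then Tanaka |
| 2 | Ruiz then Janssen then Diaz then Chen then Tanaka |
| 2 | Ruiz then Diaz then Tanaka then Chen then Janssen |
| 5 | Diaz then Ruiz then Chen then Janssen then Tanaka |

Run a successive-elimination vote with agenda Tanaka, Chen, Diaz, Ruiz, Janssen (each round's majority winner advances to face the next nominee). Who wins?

Round 1: Tanaka vs Chen — 7–12, Chen advances.
Round 2: Chen vs Diaz — 5–14, Diaz advances.
Round 3: Diaz vs Ruiz — 12–7, Diaz advances.
Round 4: Diaz vs Janssen — 7–12, Janssen advances.
Janssen survives the agenda.

Janssen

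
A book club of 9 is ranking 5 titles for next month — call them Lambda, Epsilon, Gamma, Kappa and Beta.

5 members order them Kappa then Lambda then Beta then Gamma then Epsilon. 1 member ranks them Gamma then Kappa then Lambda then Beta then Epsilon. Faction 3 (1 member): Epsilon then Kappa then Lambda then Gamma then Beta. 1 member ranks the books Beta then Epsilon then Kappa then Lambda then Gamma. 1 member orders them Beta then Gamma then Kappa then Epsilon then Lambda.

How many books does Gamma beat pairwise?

1

Gamma against each rival (9 members):
Gamma vs Lambda: Gamma preferred on 1+1 = 2 ballots; Lambda wins 7–2.
Gamma vs Epsilon: Gamma, 7–2.
Gamma vs Kappa: Kappa, 7–2.
Gamma vs Beta: Gamma is ranked higher on 1+1 = 2 ballots, Beta on 7. Beta wins 7–2.
Gamma beats Epsilon; loses to Lambda, Kappa, Beta — 1 pairwise win.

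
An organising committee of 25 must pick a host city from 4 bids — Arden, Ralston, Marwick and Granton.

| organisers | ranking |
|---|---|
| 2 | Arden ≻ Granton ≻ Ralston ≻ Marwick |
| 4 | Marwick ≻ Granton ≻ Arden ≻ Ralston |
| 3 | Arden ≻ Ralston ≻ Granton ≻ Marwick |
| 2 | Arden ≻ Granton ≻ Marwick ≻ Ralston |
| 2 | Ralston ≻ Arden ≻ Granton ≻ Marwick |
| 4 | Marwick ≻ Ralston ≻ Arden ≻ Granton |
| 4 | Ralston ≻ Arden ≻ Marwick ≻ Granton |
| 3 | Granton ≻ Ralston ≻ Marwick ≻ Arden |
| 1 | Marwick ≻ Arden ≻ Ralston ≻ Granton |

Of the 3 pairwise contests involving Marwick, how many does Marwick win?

1

Marwick against each rival (25 organisers):
Marwick vs Arden: Arden wins 13–12.
Marwick vs Ralston: 11 to 14, Ralston.
Marwick vs Granton: Marwick, 13–12.
Marwick beats Granton; loses to Arden, Ralston — 1 pairwise win.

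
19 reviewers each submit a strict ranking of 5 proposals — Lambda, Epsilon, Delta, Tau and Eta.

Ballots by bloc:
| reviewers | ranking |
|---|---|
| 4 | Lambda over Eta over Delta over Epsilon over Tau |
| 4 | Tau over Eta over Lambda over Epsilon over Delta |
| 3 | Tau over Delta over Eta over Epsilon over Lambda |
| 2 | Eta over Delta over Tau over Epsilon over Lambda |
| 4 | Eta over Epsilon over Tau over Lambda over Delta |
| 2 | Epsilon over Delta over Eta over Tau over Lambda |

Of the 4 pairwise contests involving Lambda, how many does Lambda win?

1

Lambda against each rival (19 reviewers):
Lambda–Epsilon: Epsilon 11–8.
Lambda vs Delta: Lambda wins 12–7.
Lambda–Tau: Tau 15–4.
Lambda–Eta: Eta 15–4.
Lambda beats Delta; loses to Epsilon, Tau, Eta — 1 pairwise win.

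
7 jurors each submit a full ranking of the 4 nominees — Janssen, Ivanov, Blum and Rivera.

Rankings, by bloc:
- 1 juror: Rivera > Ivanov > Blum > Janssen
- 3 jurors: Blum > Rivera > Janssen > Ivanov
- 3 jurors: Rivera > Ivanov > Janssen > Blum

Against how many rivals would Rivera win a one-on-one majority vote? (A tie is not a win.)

Rivera against each rival (7 jurors):
Rivera vs Janssen: Rivera is ranked higher on 1+3+3 = 7 ballots, Janssen on 0. Rivera wins 7–0.
Rivera vs Ivanov: Rivera preferred on 1+3+3 = 7 ballots; Rivera wins 7–0.
Rivera vs Blum: Rivera, 4–3.
Rivera beats Janssen, Ivanov, Blum — 3 pairwise wins.

3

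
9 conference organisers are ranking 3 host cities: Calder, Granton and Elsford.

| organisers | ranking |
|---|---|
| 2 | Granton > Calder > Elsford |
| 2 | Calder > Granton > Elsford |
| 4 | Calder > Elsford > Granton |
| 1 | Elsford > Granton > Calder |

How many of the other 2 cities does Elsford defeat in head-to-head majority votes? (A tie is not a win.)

1

Elsford against each rival (9 organisers):
Elsford vs Calder: 1 for Elsford, 8 for Calder — Calder by 8–1.
Elsford vs Granton: Elsford is ranked higher on 4+1 = 5 ballots, Granton on 4. Elsford wins 5–4.
Elsford beats Granton; loses to Calder — 1 pairwise win.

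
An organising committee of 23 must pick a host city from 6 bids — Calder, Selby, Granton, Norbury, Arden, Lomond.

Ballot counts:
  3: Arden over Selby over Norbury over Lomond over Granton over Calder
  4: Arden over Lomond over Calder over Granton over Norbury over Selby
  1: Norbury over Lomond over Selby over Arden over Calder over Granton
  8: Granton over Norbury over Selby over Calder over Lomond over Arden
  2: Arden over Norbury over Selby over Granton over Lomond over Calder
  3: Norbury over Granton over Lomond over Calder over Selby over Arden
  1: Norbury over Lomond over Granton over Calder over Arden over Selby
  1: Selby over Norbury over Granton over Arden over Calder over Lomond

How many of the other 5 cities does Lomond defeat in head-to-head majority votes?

2

Lomond against each rival (23 organisers):
Lomond vs Calder: Lomond preferred on 3+4+1+2+3+1 = 14 ballots; Lomond wins 14–9.
Lomond vs Selby: 9 to 14, Selby.
Lomond vs Granton: 3+4+1+1 = 9 for Lomond, 14 for Granton — Granton by 14–9.
Lomond vs Norbury: Lomond preferred on 4 ballots; Norbury wins 19–4.
Lomond vs Arden: Lomond preferred on 1+8+3+1 = 13 ballots; Lomond wins 13–10.
Lomond beats Calder, Arden; loses to Selby, Granton, Norbury — 2 pairwise wins.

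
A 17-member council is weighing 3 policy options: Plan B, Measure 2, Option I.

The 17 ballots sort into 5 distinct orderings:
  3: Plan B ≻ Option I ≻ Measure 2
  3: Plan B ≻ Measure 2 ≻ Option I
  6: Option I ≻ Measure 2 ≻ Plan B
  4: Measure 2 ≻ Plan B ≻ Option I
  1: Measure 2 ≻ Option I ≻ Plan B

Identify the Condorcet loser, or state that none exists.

Pairwise majorities:
Plan B vs Measure 2: Measure 2, 11–6.
Plan B–Option I: Plan B 10–7.
Measure 2 vs Option I: 3+4+1 = 8 for Measure 2, 9 for Option I — Option I by 9–8.
No option is winless: Plan B beats Option I; Measure 2 beats Plan B; Option I beats Measure 2. There is no Condorcet loser.

none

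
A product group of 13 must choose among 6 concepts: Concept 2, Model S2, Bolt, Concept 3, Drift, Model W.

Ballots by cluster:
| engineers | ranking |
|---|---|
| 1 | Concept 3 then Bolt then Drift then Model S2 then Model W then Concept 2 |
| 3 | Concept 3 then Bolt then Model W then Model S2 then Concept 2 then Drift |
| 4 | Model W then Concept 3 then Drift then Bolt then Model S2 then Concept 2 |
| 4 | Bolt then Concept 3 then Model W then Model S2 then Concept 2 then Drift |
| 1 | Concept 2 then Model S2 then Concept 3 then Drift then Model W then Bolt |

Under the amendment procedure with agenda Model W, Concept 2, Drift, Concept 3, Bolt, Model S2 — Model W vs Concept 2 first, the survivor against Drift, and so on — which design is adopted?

Round 1: Model W vs Concept 2 — 12–1, Model W advances.
Round 2: Model W vs Drift — 11–2, Model W advances.
Round 3: Model W vs Concept 3 — 4–9, Concept 3 advances.
Round 4: Concept 3 vs Bolt — 9–4, Concept 3 advances.
Round 5: Concept 3 vs Model S2 — 12–1, Concept 3 advances.
Concept 3 survives the agenda.

Concept 3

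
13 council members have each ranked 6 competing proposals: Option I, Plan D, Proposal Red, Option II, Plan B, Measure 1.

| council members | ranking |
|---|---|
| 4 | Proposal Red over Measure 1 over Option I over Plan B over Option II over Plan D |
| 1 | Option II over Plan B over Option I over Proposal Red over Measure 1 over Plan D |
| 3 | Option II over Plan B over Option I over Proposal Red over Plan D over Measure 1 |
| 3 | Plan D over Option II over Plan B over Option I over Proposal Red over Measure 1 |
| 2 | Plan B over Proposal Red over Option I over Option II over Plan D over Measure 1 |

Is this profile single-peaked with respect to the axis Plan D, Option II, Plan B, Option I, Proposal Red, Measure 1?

no

Axis positions: Plan D=1, Option II=2, Plan B=3, Option I=4, Proposal Red=5, Measure 1=6.
Faction 1 (peak Proposal Red at position 5): ranking walks positions 5-6-4-3-2-1, expanding outward from the peak — single-peaked.
Faction 2 (peak Option II at position 2): ranking walks positions 2-3-4-5-6-1, expanding outward from the peak — single-peaked.
Faction 3 (peak Option II at position 2): ranking walks positions 2-3-4-5-1-6, expanding outward from the peak — single-peaked.
Faction 4 (peak Plan D at position 1): ranking walks positions 1-2-3-4-5-6, expanding outward from the peak — single-peaked.
Faction 5: ranking walks positions 3-5-4-2-1-6; Proposal Red is ranked above Option I even though Option I lies between Proposal Red and the peak Plan B on the axis — preferences dip and rise again. Not single-peaked.
Faction 5 violates single-peakedness, so the profile is not single-peaked on this axis.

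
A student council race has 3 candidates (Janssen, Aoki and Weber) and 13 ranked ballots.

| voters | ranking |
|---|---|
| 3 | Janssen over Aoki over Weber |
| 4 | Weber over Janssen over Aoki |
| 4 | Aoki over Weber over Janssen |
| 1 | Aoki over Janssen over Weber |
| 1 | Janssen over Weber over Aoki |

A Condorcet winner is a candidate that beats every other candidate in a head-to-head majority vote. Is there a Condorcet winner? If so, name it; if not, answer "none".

none

Pairwise majorities:
Janssen vs Aoki: 8 to 5, Janssen.
Janssen vs Weber: 5 to 8, Weber.
Aoki vs Weber: Aoki wins 8–5.
No candidate is unbeaten: Janssen loses to Weber; Aoki loses to Janssen; Weber loses to Aoki. In particular Janssen beats Aoki beats Weber beats Janssen is a majority cycle — no Condorcet winner exists.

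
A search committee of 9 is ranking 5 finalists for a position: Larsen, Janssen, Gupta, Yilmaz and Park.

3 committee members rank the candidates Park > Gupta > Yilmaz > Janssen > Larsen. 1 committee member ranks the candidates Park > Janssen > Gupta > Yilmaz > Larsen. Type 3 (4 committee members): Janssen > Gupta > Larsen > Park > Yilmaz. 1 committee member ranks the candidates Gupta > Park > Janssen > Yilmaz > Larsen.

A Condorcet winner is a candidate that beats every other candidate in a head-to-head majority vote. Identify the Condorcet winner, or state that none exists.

Check each pair by majority over 9 ballots:
Larsen–Janssen: Janssen 9–0.
Larsen–Gupta: Gupta 9–0.
Larsen vs Yilmaz: Larsen preferred on 4 ballots; Yilmaz wins 5–4.
Larsen vs Park: 4 to 5, Park.
Janssen vs Gupta: 5 to 4, Janssen.
Janssen vs Yilmaz: Janssen, 6–3.
Janssen vs Park: Park wins 5–4.
Gupta vs Yilmaz: Gupta preferred on 3+1+4+1 = 9 ballots; Gupta wins 9–0.
Gupta–Park: Gupta 5–4.
Yilmaz vs Park: 0 to 9, Park.
Each candidate drops at least one matchup (Larsen loses to Janssen; Janssen loses to Park; Gupta loses to Janssen; Yilmaz loses to Janssen; Park loses to Gupta); the cycle Janssen → Gupta → Park → Janssen rules out a Condorcet winner.

none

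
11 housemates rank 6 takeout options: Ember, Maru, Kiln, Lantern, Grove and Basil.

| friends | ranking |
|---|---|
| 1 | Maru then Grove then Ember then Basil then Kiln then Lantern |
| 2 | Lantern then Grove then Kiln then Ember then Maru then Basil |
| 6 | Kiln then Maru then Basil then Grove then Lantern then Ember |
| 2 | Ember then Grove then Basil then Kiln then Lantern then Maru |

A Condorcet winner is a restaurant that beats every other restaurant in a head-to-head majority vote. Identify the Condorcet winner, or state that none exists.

Kiln

Pairwise majorities:
Ember vs Maru: 2+2 = 4 for Ember, 7 for Maru — Maru by 7–4.
Ember vs Kiln: 3 to 8, Kiln.
Ember vs Lantern: Ember preferred on 1+2 = 3 ballots; Lantern wins 8–3.
Ember vs Grove: Ember is ranked higher on 2 ballots, Grove on 9. Grove wins 9–2.
Ember vs Basil: 5 to 6, Basil.
Maru vs Kiln: Maru is ranked higher on 1 ballot, Kiln on 10. Kiln wins 10–1.
Maru vs Lantern: 7 to 4, Maru.
Maru vs Grove: 7 to 4, Maru.
Maru vs Basil: Maru preferred on 1+2+6 = 9 ballots; Maru wins 9–2.
Kiln vs Lantern: 1+6+2 = 9 for Kiln, 2 for Lantern — Kiln by 9–2.
Kiln vs Grove: 6 to 5, Kiln.
Kiln vs Basil: Kiln is ranked higher on 2+6 = 8 ballots, Basil on 3. Kiln wins 8–3.
Lantern vs Grove: 2 for Lantern, 9 for Grove — Grove by 9–2.
Lantern vs Basil: Lantern preferred on 2 ballots; Basil wins 9–2.
Grove vs Basil: Grove is ranked higher on 1+2+2 = 5 ballots, Basil on 6. Basil wins 6–5.
Kiln wins every pairwise contest, so Kiln is the Condorcet winner.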